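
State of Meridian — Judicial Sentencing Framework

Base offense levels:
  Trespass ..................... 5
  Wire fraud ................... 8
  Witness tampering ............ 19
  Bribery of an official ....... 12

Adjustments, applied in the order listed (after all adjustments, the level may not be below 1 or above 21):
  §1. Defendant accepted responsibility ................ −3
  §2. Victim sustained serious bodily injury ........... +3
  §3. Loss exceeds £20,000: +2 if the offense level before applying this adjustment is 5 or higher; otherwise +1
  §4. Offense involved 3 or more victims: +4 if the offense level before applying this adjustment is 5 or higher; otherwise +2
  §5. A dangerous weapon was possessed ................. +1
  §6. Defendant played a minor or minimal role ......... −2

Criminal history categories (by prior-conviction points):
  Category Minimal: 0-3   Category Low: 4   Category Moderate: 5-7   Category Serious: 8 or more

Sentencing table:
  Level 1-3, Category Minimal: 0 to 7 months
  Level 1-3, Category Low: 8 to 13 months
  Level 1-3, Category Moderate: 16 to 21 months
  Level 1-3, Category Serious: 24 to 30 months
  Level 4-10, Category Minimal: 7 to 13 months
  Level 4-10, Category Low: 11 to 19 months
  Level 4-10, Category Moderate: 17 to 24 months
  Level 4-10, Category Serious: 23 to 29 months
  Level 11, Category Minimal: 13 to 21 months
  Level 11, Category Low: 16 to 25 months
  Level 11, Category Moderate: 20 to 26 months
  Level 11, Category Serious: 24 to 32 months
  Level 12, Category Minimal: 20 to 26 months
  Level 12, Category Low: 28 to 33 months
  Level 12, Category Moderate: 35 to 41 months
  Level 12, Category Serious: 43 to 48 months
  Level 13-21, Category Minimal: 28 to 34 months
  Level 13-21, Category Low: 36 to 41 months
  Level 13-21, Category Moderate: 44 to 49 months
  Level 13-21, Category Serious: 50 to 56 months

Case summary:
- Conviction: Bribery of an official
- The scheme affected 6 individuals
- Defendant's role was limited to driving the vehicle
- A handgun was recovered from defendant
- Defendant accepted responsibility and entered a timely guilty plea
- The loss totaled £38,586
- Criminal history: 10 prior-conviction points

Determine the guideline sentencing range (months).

50-56 months

Base offense level for bribery of an official: 12.
§1 applies: 12 − 3 = 9.
§2 does not apply.
§3 applies (level before this adjustment is 9 ≥ 5, so +2): 9 + 2 = 11.
§4 applies (level before this adjustment is 11 ≥ 5, so +4): 11 + 4 = 15.
§5 applies: 15 + 1 = 16.
§6 applies: 16 − 2 = 14.
Final offense level: 14.
Criminal history: 10 prior points → Category Serious (8+).
Level 14 falls in the 13-21 band.
Grid: Level 13-21 × Category Serious = 50-56 months.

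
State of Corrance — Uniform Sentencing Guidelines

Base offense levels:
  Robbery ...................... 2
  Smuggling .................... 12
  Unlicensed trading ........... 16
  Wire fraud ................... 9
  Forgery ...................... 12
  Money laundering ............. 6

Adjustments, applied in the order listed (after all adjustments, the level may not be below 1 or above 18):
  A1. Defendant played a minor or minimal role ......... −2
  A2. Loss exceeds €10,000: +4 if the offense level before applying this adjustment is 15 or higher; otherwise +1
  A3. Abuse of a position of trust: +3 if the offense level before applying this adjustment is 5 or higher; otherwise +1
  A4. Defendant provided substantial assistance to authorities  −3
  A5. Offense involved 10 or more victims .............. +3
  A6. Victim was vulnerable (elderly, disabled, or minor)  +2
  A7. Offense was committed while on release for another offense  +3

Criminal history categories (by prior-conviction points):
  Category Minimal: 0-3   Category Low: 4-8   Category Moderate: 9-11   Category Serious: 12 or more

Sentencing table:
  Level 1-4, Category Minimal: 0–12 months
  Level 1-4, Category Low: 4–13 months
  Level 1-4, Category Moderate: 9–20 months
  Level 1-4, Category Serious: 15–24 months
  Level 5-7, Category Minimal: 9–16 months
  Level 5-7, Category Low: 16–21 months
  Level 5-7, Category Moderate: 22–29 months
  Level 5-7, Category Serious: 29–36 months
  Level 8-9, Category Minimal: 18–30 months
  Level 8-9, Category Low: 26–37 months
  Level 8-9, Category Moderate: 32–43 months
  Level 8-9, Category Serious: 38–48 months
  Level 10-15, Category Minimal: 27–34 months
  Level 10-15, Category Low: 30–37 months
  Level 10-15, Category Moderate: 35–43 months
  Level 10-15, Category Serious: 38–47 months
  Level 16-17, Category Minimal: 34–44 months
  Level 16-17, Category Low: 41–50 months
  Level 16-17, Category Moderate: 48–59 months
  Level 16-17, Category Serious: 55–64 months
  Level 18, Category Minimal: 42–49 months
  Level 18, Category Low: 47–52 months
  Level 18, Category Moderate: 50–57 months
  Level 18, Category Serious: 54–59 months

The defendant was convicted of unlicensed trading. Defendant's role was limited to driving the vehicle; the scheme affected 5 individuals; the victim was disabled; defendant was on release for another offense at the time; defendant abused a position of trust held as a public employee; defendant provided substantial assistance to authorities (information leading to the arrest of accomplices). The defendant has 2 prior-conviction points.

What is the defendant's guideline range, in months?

Base offense level for unlicensed trading: 16.
A1 applies: 16 − 2 = 14.
A2 does not apply.
A3 applies (level before this adjustment is 14 ≥ 5, so +3): 14 + 3 = 17.
A4 applies: 17 − 3 = 14.
A6 applies: 14 + 2 = 16.
A7 applies: 16 + 3 = 19.
Level 19 exceeds the maximum of 18; capped at 18.
Final offense level: 18.
Criminal history: 2 prior points → Category Minimal (0-3).
Level 18 falls in the 18 band.
Grid: Level 18 × Category Minimal = 42-49 months.

42-49 months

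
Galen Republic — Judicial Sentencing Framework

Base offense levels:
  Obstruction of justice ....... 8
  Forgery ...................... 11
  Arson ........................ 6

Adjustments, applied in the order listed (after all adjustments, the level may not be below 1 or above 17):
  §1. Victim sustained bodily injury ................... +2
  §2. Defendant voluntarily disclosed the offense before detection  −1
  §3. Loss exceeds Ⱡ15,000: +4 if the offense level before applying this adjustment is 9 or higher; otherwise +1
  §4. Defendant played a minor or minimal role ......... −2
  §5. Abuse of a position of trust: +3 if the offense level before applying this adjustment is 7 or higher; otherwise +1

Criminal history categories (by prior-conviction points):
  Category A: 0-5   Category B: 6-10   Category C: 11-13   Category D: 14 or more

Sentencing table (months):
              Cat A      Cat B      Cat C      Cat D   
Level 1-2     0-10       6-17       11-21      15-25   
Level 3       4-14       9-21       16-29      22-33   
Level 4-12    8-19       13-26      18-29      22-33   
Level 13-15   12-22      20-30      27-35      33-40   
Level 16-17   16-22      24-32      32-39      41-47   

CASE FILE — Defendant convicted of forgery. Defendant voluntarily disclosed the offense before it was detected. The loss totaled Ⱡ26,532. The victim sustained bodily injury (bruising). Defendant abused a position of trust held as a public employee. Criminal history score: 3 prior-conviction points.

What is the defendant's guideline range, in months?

16-22 months

Base offense level for forgery: 11.
§1 applies: 11 + 2 = 13.
§2 applies: 13 − 1 = 12.
§3 applies (level before this adjustment is 12 ≥ 9, so +4): 12 + 4 = 16.
§4 does not apply.
§5 applies (level before this adjustment is 16 ≥ 7, so +3): 16 + 3 = 19.
Level 19 exceeds the maximum of 17; capped at 17.
Final offense level: 17.
Criminal history: 3 prior points → Category A (0-5).
Level 17 falls in the 16-17 band.
Grid: Level 16-17 × Category A = 16-22 months.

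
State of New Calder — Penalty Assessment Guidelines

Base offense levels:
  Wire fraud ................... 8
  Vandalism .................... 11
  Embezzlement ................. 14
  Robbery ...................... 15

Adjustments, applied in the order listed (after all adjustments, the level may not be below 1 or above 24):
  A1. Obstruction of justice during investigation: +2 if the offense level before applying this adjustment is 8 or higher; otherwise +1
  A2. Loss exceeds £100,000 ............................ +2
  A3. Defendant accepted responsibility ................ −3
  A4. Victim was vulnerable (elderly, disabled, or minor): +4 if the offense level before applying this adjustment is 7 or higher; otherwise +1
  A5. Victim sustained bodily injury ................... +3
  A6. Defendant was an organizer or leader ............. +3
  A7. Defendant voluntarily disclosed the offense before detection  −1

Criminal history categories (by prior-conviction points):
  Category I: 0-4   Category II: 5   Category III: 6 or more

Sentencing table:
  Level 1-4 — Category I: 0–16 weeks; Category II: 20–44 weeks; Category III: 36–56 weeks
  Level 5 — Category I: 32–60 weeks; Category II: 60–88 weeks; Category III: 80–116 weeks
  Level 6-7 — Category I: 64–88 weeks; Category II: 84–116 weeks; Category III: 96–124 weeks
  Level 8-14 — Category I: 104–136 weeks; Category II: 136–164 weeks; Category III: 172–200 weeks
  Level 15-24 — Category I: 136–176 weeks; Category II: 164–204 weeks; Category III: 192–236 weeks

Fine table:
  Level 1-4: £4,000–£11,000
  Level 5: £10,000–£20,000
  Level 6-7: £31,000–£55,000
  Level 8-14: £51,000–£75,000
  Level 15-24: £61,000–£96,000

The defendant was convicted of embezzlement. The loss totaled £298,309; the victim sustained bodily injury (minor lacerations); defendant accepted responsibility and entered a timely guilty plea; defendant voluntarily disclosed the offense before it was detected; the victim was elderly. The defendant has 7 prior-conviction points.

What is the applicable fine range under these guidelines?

Base offense level for embezzlement: 14.
A2 applies: 14 + 2 = 16.
A3 applies: 16 − 3 = 13.
A4 applies (level before this adjustment is 13 ≥ 7, so +4): 13 + 4 = 17.
A5 applies: 17 + 3 = 20.
A7 applies: 20 − 1 = 19.
Final offense level: 19.
Level 19 falls in the 15-24 band.
Fine table: Level 15-24 → £61,000–£96,000.

£61,000–£96,000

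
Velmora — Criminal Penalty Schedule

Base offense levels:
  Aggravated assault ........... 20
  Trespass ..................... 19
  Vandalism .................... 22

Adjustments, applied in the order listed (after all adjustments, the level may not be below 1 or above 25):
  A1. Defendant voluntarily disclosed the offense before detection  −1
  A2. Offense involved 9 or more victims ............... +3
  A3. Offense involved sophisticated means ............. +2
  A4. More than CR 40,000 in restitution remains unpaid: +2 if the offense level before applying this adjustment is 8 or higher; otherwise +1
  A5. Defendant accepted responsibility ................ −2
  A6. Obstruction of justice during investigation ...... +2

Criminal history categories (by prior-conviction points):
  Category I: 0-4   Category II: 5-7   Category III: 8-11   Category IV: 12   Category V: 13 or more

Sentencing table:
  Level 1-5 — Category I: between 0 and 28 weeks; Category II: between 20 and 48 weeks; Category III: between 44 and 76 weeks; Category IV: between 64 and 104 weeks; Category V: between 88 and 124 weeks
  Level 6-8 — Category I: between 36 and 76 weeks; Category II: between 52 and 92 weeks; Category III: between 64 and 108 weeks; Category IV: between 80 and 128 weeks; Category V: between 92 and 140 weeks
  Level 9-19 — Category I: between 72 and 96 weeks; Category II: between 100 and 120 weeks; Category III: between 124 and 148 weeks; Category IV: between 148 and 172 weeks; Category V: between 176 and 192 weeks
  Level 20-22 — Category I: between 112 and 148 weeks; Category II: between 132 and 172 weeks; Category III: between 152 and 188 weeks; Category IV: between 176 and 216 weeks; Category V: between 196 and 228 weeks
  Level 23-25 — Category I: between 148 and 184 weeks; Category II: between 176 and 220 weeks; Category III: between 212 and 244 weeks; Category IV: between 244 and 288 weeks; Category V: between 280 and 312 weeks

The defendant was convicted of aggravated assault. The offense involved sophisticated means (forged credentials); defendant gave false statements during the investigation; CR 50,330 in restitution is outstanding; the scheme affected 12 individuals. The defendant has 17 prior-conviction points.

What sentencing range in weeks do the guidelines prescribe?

Base offense level for aggravated assault: 20.
A2 applies: 20 + 3 = 23.
A3 applies: 23 + 2 = 25.
A4 applies (level before this adjustment is 25 ≥ 8, so +2): 25 + 2 = 27.
A5 does not apply.
A6 applies: 27 + 2 = 29.
Level 29 exceeds the maximum of 25; capped at 25.
Final offense level: 25.
Criminal history: 17 prior points → Category V (13+).
Level 25 falls in the 23-25 band.
Grid: Level 23-25 × Category V = 280-312 weeks.

280-312 weeks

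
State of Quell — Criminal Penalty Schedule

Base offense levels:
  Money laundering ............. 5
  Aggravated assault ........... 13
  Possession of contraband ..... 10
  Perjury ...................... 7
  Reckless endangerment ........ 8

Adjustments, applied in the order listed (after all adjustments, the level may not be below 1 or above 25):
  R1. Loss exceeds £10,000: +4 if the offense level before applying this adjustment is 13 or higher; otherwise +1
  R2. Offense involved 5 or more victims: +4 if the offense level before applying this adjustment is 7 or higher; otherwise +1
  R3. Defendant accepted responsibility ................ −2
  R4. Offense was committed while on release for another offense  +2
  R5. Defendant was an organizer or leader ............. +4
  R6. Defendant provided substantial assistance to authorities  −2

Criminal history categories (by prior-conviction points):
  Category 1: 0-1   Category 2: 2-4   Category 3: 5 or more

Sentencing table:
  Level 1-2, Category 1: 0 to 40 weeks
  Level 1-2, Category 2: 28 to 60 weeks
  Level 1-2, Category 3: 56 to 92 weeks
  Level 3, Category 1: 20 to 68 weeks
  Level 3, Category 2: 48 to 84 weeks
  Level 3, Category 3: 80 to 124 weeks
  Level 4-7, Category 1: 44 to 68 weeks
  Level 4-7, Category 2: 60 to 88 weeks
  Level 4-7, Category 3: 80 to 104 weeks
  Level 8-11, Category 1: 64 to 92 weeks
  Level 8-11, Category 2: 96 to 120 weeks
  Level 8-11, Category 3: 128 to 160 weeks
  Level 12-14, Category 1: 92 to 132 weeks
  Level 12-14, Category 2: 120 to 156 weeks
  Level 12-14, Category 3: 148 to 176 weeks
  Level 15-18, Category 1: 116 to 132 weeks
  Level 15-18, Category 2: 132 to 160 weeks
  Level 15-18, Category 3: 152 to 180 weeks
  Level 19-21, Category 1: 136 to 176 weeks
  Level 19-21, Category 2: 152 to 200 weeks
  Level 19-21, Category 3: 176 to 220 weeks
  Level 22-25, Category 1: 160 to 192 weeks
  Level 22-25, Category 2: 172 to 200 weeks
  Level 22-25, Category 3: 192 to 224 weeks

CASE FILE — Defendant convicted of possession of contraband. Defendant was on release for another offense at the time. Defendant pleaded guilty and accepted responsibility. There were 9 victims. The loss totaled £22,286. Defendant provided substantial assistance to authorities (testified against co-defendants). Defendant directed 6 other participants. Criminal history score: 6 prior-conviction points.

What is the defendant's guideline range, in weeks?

Base offense level for possession of contraband: 10.
R1 applies (level before this adjustment is 10 < 13, so +1): 10 + 1 = 11.
R2 applies (level before this adjustment is 11 ≥ 7, so +4): 11 + 4 = 15.
R3 applies: 15 − 2 = 13.
R4 applies: 13 + 2 = 15.
R5 applies: 15 + 4 = 19.
R6 applies: 19 − 2 = 17.
Final offense level: 17.
Criminal history: 6 prior points → Category 3 (5+).
Level 17 falls in the 15-18 band.
Grid: Level 15-18 × Category 3 = 152-180 weeks.

152-180 weeks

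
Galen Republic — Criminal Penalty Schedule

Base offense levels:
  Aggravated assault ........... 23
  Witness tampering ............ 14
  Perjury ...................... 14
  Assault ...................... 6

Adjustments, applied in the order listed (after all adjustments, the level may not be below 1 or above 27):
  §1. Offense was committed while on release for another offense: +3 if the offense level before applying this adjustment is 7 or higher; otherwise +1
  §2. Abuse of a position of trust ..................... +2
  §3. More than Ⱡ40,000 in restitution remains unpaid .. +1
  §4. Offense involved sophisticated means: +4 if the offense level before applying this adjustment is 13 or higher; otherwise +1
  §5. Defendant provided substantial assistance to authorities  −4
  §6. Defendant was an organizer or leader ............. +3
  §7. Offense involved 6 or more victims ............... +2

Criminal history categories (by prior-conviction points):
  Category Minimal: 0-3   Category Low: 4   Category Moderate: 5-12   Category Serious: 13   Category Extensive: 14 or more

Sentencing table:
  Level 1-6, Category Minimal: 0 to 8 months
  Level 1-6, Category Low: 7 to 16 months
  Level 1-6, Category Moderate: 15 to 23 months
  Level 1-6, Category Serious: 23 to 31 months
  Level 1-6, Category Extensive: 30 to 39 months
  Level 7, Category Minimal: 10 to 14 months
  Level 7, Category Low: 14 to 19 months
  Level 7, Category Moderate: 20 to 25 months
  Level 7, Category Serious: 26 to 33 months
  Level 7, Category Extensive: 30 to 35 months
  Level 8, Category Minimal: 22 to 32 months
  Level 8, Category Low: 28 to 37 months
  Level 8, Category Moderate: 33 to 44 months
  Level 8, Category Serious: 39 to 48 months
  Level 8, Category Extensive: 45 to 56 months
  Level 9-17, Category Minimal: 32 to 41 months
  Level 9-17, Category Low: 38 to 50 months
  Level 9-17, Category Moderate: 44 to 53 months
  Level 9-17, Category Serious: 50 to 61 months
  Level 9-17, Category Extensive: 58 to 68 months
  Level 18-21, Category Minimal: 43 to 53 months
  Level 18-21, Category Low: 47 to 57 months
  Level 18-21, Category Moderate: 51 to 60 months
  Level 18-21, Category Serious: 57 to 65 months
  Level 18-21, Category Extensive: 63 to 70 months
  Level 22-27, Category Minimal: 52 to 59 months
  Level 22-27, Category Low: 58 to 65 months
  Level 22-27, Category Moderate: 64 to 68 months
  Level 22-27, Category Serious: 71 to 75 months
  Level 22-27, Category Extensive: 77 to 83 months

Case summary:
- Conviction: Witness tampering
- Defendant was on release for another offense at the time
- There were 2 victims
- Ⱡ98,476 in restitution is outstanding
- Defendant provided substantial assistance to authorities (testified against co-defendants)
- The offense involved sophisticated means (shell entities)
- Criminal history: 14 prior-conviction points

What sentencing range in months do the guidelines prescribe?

Base offense level for witness tampering: 14.
§1 applies (level before this adjustment is 14 ≥ 7, so +3): 14 + 3 = 17.
§3 applies: 17 + 1 = 18.
§4 applies (level before this adjustment is 18 ≥ 13, so +4): 18 + 4 = 22.
§5 applies: 22 − 4 = 18.
Final offense level: 18.
Criminal history: 14 prior points → Category Extensive (14+).
Level 18 falls in the 18-21 band.
Grid: Level 18-21 × Category Extensive = 63-70 months.

63-70 months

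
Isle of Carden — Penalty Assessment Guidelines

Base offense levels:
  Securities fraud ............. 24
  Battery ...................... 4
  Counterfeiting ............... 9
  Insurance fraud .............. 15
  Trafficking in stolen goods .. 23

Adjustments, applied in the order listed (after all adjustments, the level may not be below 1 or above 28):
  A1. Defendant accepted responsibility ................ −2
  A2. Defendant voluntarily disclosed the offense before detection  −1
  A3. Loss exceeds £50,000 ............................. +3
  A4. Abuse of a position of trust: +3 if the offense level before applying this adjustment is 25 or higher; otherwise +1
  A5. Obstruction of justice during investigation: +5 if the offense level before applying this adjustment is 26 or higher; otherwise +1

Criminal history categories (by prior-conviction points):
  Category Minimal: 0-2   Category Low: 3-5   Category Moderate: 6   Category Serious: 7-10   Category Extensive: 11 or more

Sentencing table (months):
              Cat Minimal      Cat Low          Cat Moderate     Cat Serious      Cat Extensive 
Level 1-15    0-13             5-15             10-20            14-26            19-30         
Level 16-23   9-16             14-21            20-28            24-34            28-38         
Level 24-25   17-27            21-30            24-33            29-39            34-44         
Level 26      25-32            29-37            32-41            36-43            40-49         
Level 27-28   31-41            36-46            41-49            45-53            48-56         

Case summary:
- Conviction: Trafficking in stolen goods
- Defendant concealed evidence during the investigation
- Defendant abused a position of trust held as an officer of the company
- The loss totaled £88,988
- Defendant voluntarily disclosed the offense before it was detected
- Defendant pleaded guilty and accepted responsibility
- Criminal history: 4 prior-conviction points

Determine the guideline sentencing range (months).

Base offense level for trafficking in stolen goods: 23.
A1 applies: 23 − 2 = 21.
A2 applies: 21 − 1 = 20.
A3 applies: 20 + 3 = 23.
A4 applies (level before this adjustment is 23 < 25, so +1): 23 + 1 = 24.
A5 applies (level before this adjustment is 24 < 26, so +1): 24 + 1 = 25.
Final offense level: 25.
Criminal history: 4 prior points → Category Low (3-5).
Level 25 falls in the 24-25 band.
Grid: Level 24-25 × Category Low = 21-30 months.

21-30 months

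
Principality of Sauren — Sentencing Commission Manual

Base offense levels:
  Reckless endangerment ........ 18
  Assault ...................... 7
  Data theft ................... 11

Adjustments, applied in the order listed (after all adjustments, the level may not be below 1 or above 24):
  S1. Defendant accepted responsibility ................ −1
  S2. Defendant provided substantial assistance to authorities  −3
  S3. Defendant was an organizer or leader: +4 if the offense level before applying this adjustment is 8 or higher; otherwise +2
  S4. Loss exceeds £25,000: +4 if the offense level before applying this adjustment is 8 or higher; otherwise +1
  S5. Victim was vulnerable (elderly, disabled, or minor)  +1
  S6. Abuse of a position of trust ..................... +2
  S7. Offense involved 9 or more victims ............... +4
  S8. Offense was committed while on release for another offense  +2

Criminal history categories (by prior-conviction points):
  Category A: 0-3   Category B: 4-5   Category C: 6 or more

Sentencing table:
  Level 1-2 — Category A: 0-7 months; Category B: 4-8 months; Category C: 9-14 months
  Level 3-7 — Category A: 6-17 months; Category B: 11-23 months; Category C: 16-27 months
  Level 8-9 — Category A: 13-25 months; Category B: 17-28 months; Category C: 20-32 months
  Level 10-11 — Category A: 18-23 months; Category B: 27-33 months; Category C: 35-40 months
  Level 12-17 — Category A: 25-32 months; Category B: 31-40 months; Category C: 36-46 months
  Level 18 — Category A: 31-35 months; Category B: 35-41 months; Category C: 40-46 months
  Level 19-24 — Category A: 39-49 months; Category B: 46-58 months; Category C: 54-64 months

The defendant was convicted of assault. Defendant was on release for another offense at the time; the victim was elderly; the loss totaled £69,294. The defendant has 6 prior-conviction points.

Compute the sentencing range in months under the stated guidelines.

Base offense level for assault: 7.
S1 does not apply.
S3 does not apply.
S4 applies (level before this adjustment is 7 < 8, so +1): 7 + 1 = 8.
S5 applies: 8 + 1 = 9.
S8 applies: 9 + 2 = 11.
Final offense level: 11.
Criminal history: 6 prior points → Category C (6+).
Level 11 falls in the 10-11 band.
Grid: Level 10-11 × Category C = 35-40 months.

35-40 months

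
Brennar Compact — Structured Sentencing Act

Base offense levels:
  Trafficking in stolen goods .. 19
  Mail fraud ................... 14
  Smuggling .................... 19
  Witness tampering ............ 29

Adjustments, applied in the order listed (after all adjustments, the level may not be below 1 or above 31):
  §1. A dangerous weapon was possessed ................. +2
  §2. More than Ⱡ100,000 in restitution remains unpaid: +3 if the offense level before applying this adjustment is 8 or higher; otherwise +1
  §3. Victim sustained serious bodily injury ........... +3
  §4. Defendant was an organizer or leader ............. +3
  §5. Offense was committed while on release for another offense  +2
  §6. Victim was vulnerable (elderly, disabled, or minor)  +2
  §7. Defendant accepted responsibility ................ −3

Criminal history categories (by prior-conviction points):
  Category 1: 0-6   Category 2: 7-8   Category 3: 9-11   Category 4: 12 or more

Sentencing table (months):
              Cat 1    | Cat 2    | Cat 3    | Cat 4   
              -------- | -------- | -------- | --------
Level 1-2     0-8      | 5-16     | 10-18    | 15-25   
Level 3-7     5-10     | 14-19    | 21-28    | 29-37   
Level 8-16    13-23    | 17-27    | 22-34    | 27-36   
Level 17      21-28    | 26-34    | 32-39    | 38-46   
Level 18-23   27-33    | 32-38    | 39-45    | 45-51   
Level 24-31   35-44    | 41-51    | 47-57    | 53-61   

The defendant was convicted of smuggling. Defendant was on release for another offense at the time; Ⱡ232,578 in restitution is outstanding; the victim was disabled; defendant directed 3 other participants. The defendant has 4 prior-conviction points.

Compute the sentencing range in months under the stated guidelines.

Base offense level for smuggling: 19.
§1 does not apply.
§2 applies (level before this adjustment is 19 ≥ 8, so +3): 19 + 3 = 22.
§4 applies: 22 + 3 = 25.
§5 applies: 25 + 2 = 27.
§6 applies: 27 + 2 = 29.
Final offense level: 29.
Criminal history: 4 prior points → Category 1 (0-6).
Level 29 falls in the 24-31 band.
Grid: Level 24-31 × Category 1 = 35-44 months.

35-44 months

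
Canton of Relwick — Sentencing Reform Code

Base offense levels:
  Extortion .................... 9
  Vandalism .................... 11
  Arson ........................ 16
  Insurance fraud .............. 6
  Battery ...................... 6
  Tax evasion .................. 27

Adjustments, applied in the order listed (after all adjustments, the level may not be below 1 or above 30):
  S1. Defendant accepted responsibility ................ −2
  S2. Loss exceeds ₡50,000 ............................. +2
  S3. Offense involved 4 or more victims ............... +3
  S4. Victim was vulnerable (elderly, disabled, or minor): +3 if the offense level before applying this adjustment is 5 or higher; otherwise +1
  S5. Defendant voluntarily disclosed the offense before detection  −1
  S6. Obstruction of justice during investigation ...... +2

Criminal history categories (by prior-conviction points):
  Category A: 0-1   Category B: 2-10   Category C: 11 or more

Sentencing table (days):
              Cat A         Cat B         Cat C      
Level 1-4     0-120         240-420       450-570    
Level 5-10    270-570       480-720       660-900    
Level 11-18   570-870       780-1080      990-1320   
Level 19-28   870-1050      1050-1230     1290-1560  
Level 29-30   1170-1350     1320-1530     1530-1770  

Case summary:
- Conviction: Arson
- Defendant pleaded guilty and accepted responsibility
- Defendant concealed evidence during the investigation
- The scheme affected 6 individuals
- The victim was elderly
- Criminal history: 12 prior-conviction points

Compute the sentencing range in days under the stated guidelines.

1290-1560 days

Base offense level for arson: 16.
S1 applies: 16 − 2 = 14.
S2 does not apply.
S3 applies: 14 + 3 = 17.
S4 applies (level before this adjustment is 17 ≥ 5, so +3): 17 + 3 = 20.
S6 applies: 20 + 2 = 22.
Final offense level: 22.
Criminal history: 12 prior points → Category C (11+).
Level 22 falls in the 19-28 band.
Grid: Level 19-28 × Category C = 1290-1560 days.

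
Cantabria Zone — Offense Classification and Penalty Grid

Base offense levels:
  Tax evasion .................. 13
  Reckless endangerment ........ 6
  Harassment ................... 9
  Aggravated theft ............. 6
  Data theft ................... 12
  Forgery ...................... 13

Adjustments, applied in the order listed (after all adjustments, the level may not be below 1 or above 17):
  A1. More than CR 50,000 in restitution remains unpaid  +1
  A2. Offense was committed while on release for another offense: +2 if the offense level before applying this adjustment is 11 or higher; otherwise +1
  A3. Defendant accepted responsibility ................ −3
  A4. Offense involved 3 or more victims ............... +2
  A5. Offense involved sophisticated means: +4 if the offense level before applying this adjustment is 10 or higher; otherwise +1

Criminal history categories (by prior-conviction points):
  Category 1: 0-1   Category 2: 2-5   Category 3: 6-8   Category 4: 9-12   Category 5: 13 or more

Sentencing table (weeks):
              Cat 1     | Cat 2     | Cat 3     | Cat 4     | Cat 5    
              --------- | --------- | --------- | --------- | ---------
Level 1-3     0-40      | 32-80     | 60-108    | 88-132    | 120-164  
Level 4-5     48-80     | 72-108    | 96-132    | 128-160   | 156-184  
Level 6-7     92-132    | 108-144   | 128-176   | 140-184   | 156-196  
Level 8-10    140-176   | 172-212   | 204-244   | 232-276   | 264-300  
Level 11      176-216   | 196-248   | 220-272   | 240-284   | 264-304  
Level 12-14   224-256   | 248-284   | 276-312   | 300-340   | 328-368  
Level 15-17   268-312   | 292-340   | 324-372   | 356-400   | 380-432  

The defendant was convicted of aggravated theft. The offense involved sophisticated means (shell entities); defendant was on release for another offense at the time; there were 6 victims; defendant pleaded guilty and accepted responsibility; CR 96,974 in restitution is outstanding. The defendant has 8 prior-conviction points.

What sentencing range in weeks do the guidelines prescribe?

Base offense level for aggravated theft: 6.
A1 applies: 6 + 1 = 7.
A2 applies (level before this adjustment is 7 < 11, so +1): 7 + 1 = 8.
A3 applies: 8 − 3 = 5.
A4 applies: 5 + 2 = 7.
A5 applies (level before this adjustment is 7 < 10, so +1): 7 + 1 = 8.
Final offense level: 8.
Criminal history: 8 prior points → Category 3 (6-8).
Level 8 falls in the 8-10 band.
Grid: Level 8-10 × Category 3 = 204-244 weeks.

204-244 weeks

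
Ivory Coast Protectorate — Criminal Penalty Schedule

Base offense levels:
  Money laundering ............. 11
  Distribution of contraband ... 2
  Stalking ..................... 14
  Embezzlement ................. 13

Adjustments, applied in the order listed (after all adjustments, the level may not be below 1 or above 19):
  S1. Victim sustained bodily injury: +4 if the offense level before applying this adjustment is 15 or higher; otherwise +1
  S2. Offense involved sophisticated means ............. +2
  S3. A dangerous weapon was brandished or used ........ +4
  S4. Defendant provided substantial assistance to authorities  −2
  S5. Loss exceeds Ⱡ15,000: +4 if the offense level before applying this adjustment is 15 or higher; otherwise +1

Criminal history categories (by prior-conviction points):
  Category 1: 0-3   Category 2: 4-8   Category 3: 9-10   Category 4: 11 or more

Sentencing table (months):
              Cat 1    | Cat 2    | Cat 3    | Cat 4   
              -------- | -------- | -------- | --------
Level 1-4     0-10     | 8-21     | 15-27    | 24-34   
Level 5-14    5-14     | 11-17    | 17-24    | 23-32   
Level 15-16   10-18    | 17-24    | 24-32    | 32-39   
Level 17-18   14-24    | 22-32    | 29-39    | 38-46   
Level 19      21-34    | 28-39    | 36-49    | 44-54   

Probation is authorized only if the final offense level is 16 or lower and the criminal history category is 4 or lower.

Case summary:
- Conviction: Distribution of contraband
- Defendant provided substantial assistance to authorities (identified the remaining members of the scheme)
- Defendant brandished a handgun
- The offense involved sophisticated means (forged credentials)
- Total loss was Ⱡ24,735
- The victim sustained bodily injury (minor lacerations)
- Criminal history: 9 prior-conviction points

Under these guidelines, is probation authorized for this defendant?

Yes

Base offense level for distribution of contraband: 2.
S1 applies (level before this adjustment is 2 < 15, so +1): 2 + 1 = 3.
S2 applies: 3 + 2 = 5.
S3 applies: 5 + 4 = 9.
S4 applies: 9 − 2 = 7.
S5 applies (level before this adjustment is 7 < 15, so +1): 7 + 1 = 8.
Final offense level: 8.
Criminal history: 9 prior points → Category 3 (9-10).
Level 8 falls in the 5-14 band.
Grid: Level 5-14 × Category 3 = 17-24 months.
Probation check: level 8 ≤ 16 and category 3 ≤ 4 → eligible.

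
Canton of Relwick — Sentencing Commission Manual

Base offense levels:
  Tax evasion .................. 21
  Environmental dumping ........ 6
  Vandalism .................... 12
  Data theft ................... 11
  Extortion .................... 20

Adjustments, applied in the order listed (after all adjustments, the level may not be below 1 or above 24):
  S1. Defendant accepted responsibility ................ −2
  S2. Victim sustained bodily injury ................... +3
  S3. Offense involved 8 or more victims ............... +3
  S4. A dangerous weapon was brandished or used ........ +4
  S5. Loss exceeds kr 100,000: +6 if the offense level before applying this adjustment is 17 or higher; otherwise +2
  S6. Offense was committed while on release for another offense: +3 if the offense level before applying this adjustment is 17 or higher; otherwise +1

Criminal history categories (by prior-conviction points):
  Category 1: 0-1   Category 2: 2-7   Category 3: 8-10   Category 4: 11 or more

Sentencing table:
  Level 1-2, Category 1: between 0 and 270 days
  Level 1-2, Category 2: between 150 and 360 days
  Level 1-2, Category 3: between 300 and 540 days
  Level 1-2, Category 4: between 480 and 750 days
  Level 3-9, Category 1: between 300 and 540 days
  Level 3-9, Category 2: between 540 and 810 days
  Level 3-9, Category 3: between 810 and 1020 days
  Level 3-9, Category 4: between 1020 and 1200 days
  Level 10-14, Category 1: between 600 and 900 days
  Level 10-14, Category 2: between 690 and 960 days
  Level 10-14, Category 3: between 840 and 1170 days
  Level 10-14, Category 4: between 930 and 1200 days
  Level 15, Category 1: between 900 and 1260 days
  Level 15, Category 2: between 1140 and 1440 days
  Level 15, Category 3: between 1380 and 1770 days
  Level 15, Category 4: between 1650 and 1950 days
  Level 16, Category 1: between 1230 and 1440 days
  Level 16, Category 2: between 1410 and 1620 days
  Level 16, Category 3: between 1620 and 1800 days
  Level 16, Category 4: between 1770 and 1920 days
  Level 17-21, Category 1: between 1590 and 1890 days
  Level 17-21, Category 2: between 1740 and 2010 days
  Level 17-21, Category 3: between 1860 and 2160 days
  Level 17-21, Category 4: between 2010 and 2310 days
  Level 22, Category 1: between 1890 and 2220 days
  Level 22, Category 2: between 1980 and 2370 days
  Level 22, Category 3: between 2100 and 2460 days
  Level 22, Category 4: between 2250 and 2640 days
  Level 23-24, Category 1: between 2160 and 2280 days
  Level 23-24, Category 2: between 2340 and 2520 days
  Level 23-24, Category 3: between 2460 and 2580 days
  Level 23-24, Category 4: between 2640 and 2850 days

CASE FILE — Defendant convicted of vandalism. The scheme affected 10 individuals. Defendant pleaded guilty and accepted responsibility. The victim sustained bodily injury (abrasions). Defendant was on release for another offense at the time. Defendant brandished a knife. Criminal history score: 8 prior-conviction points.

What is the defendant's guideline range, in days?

2460-2580 days

Base offense level for vandalism: 12.
S1 applies: 12 − 2 = 10.
S2 applies: 10 + 3 = 13.
S3 applies: 13 + 3 = 16.
S4 applies: 16 + 4 = 20.
S5 does not apply.
S6 applies (level before this adjustment is 20 ≥ 17, so +3): 20 + 3 = 23.
Final offense level: 23.
Criminal history: 8 prior points → Category 3 (8-10).
Level 23 falls in the 23-24 band.
Grid: Level 23-24 × Category 3 = 2460-2580 days.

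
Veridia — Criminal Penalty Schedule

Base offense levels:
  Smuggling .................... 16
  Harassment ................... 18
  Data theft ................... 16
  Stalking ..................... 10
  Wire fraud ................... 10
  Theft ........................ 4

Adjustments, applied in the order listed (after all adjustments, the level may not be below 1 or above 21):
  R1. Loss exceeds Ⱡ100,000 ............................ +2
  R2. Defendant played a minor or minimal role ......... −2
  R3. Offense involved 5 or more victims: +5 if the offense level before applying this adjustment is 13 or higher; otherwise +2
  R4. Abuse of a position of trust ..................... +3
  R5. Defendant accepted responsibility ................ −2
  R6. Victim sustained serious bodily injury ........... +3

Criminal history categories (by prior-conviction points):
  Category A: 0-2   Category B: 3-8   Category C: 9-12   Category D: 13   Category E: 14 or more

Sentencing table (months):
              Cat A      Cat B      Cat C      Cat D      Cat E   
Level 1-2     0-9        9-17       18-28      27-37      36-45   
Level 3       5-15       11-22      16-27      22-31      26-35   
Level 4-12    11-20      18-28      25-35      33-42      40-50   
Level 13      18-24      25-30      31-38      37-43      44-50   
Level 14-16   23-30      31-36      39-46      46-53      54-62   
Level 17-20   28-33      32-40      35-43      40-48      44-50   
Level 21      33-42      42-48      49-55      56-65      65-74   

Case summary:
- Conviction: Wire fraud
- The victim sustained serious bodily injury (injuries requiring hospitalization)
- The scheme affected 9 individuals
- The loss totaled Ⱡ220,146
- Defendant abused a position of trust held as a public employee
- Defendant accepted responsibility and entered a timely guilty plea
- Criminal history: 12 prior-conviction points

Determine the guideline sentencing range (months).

Base offense level for wire fraud: 10.
R1 applies: 10 + 2 = 12.
R2 does not apply.
R3 applies (level before this adjustment is 12 < 13, so +2): 12 + 2 = 14.
R4 applies: 14 + 3 = 17.
R5 applies: 17 − 2 = 15.
R6 applies: 15 + 3 = 18.
Final offense level: 18.
Criminal history: 12 prior points → Category C (9-12).
Level 18 falls in the 17-20 band.
Grid: Level 17-20 × Category C = 35-43 months.

35-43 months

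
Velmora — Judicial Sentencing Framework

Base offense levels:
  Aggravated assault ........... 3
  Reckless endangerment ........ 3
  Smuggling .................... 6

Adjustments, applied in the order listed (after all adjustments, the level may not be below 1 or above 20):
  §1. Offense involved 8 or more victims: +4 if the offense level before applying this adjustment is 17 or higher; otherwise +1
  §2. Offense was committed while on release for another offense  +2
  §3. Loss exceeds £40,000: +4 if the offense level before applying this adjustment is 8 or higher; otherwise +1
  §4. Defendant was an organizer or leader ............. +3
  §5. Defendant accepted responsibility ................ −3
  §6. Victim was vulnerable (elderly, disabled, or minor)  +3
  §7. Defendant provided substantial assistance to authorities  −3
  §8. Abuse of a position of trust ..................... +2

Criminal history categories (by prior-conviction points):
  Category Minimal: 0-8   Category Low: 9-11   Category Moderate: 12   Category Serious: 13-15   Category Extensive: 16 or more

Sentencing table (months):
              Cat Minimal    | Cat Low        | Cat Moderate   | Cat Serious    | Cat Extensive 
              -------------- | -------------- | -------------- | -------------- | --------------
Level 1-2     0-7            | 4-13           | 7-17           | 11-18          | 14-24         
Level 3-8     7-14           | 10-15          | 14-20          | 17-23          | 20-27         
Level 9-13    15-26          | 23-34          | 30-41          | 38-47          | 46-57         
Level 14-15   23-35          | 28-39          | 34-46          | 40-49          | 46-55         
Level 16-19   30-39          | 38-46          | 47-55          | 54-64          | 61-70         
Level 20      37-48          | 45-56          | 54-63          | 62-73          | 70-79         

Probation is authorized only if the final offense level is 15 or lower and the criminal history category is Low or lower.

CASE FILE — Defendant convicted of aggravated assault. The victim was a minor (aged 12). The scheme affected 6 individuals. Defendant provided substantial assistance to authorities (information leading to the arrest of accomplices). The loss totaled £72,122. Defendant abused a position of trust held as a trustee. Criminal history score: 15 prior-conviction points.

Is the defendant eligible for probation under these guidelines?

Base offense level for aggravated assault: 3.
§1 does not apply.
§3 applies (level before this adjustment is 3 < 8, so +1): 3 + 1 = 4.
§4 does not apply.
§6 applies: 4 + 3 = 7.
§7 applies: 7 − 3 = 4.
§8 applies: 4 + 2 = 6.
Final offense level: 6.
Criminal history: 15 prior points → Category Serious (13-15).
Level 6 falls in the 3-8 band.
Grid: Level 3-8 × Category Serious = 17-23 months.
Probation check: level 6 ≤ 15 and category Serious > Low → not eligible.

No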